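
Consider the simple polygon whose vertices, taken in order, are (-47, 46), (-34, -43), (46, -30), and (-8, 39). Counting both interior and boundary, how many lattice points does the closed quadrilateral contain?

4805

The shoelace formula gives twice the area as |[(-47)·(-43) − (-34)·46] + [(-34)·(-30) − 46·(-43)] + [46·39 − (-8)·(-30)] + [(-8)·46 − (-47)·39]| = 9602, so the area is 4801.
Along each edge there are gcd(|Δx|,|Δy|)+1 lattice points, so counting each shared vertex once the boundary has gcd(13,89) + gcd(80,13) + gcd(54,69) + gcd(39,7) = 1+1+3+1 = 6.
Pick's theorem gives I = A − B/2 + 1 = 4801 − 6/2 + 1 = 4799, so the closed region contains I + B = 4799 + 6 = 4805 lattice points.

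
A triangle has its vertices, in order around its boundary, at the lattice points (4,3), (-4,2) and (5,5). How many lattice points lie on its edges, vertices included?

Summing gcd(|Δx|,|Δy|) over the edges gives the boundary count: gcd(8,1) + gcd(9,3) + gcd(1,2) = 1+3+1 = 5.

5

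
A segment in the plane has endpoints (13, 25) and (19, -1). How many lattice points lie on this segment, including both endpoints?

3

The number of lattice points on a segment between lattice points is gcd(|Δx|,|Δy|) + 1 = gcd(6,26) + 1 = 2 + 1 = 3.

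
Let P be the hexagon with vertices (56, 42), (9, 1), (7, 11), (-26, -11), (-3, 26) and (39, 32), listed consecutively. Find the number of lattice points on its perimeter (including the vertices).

22

The number of boundary lattice points is Σ gcd(|Δx|,|Δy|) = gcd(47,41) + gcd(2,10) + gcd(33,22) + gcd(23,37) + gcd(42,6) + gcd(17,10) = 1+2+11+1+6+1 = 22.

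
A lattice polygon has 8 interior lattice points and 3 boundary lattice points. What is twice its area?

By Pick's theorem, A = I + B/2 − 1 = 8 + 3/2 − 1 = 17/2.
Hence 2A = 17.

17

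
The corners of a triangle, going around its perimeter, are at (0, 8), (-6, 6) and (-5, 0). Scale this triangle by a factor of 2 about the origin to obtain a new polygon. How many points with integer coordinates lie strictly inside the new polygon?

Using the shoelace formula, 2A = |[0·6 − (-6)·8] + [(-6)·0 − (-5)·6] + [(-5)·8 − 0·0]| = 38, so the area is 19.
The number of boundary lattice points is Σ gcd(|Δx|,|Δy|) = gcd(6,2) + gcd(1,6) + gcd(5,8) = 2+1+1 = 4.
Scaling by 2 multiplies the area by 2² = 4 (so the new area is 76) and multiplies the boundary lattice-point count by 2, giving 8.
By Pick's theorem, the interior count of the dilated polygon is 76 − 8/2 + 1 = 73.

73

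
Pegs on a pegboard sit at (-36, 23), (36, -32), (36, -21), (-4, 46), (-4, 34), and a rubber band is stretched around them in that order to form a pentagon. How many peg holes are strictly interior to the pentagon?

1724

Using the shoelace formula, 2A = |[(-36)·(-32) − 36·23] + [36·(-21) − 36·(-32)] + [36·46 − (-4)·(-21)] + [(-4)·34 − (-4)·46] + [(-4)·23 − (-36)·34]| = 3472, so the area is 1736.
Along each edge there are gcd(|Δx|,|Δy|)+1 lattice points, so counting each shared vertex once the boundary has gcd(72,55) + gcd(0,11) + gcd(40,67) + gcd(0,12) + gcd(32,11) = 1+11+1+12+1 = 26.
Pick's theorem gives I = A − B/2 + 1 = 1736 − 26/2 + 1 = 1724.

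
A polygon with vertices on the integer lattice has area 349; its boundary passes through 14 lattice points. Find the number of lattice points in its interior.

343

From Pick's theorem, I = A − B/2 + 1 = 349 − 14/2 + 1 = 343.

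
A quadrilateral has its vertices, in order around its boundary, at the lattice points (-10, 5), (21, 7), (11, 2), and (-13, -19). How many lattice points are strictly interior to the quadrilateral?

By the shoelace formula, twice the signed area is |((-10)·7 − 21·5) + (21·2 − 11·7) + (11·(-19) − (-13)·2) + ((-13)·5 − (-10)·(-19))| = 648, so the area is 324.
The number of boundary lattice points is Σ gcd(|Δx|,|Δy|) = gcd(31,2) + gcd(10,5) + gcd(24,21) + gcd(3,24) = 1+5+3+3 = 12.
By Pick's theorem A = I + B/2 − 1, so I = 324 − 12/2 + 1 = 319.

319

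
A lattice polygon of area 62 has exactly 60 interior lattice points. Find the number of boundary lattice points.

6

Pick's theorem gives A = I + B/2 − 1, so B = 2(A − I + 1) = 2(62 − 60 + 1) = 6.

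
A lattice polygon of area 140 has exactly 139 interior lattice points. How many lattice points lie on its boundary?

Pick's theorem gives A = I + B/2 − 1, so B = 2(A − I + 1) = 2(140 − 139 + 1) = 4.

4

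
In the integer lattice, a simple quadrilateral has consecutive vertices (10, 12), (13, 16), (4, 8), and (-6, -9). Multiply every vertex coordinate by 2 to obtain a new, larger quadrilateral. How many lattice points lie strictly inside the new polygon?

The shoelace formula gives twice the area as |[10·16 − 13·12] + [13·8 − 4·16] + [4·(-9) − (-6)·8] + [(-6)·12 − 10·(-9)]| = 74, so the area is 37.
Along each edge there are gcd(|Δx|,|Δy|)+1 lattice points, so counting each shared vertex once the boundary has gcd(3,4) + gcd(9,8) + gcd(10,17) + gcd(16,21) = 1+1+1+1 = 4.
Scaling by 2 multiplies the area by 2² = 4 (so the new area is 148) and multiplies the boundary lattice-point count by 2, giving 8.
By Pick's theorem, the interior count of the dilated polygon is 148 − 8/2 + 1 = 145.

145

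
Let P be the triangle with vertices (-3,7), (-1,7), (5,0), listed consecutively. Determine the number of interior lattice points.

6

By the shoelace formula, twice the signed area is |((-3)·7 − (-1)·7) + ((-1)·0 − 5·7) + (5·7 − (-3)·0)| = 14, so the area is 7.
The number of boundary lattice points is Σ gcd(|Δx|,|Δy|) = gcd(2,0) + gcd(6,7) + gcd(8,7) = 2+1+1 = 4.
Pick's theorem gives I = A − B/2 + 1 = 7 − 4/2 + 1 = 6.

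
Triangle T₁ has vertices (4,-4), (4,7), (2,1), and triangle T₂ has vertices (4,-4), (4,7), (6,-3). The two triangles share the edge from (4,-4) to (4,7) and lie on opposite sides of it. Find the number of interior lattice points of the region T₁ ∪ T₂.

20

The union is the simple quadrilateral with vertices (4,-4), (2,1), (4,7), (6,-3) in order.
The shoelace formula gives twice the area as |[4·1 − 2·(-4)] + [2·7 − 4·1] + [4·(-3) − 6·7] + [6·(-4) − 4·(-3)]| = 44, so the area is 22.
Along each edge there are gcd(|Δx|,|Δy|)+1 lattice points, so counting each shared vertex once the boundary has gcd(2,5) + gcd(2,6) + gcd(2,10) + gcd(2,1) = 1+2+2+1 = 6.
By Pick's theorem I = A − B/2 + 1 = 22 − 6/2 + 1 = 20.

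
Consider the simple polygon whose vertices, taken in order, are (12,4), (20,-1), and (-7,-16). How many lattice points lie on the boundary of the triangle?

5

Summing gcd(|Δx|,|Δy|) over the edges gives the boundary count: gcd(8,5) + gcd(27,15) + gcd(19,20) = 1+3+1 = 5.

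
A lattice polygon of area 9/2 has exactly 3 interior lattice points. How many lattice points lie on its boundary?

5

Pick's theorem gives A = I + B/2 − 1, so B = 2(A − I + 1) = 2(9/2 − 3 + 1) = 5.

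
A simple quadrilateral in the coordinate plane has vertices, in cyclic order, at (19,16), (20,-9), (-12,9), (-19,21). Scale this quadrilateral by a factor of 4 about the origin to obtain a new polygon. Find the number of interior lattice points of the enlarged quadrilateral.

Using the shoelace formula, 2A = |(19·(-9) − 20·16) + (20·9 − (-12)·(-9)) + ((-12)·21 − (-19)·9) + ((-19)·16 − 19·21)| = 1203, so the area is 601.5.
Summing gcd(|Δx|,|Δy|) over the edges gives the boundary count: gcd(1,25) + gcd(32,18) + gcd(7,12) + gcd(38,5) = 1+2+1+1 = 5.
Scaling by 4 multiplies the area by 4² = 16 (so the new area is 9624) and multiplies the boundary lattice-point count by 4, giving 20.
By Pick's theorem, the interior count of the dilated polygon is 9624 − 20/2 + 1 = 9615.

9615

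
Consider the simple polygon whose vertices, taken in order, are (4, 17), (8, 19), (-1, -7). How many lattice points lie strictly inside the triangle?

42

Using the shoelace formula, 2A = |[4·19 − 8·17] + [8·(-7) − (-1)·19] + [(-1)·17 − 4·(-7)]| = 86, so the area is 43.
Summing gcd(|Δx|,|Δy|) over the edges gives the boundary count: gcd(4,2) + gcd(9,26) + gcd(5,24) = 2+1+1 = 4.
Pick's theorem gives I = A − B/2 + 1 = 43 − 4/2 + 1 = 42.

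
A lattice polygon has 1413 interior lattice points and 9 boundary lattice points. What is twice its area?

By Pick's theorem, A = I + B/2 − 1 = 1413 + 9/2 − 1 = 2833/2.
Hence 2A = 2833.

2833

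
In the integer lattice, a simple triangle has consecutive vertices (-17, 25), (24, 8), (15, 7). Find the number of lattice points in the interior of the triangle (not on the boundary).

96

By the shoelace formula, twice the signed area is |((-17)·8 − 24·25) + (24·7 − 15·8) + (15·25 − (-17)·7)| = 194, so the area is 97.
Summing gcd(|Δx|,|Δy|) over the edges gives the boundary count: gcd(41,17) + gcd(9,1) + gcd(32,18) = 1+1+2 = 4.
By Pick's theorem A = I + B/2 − 1, so I = 97 − 4/2 + 1 = 96.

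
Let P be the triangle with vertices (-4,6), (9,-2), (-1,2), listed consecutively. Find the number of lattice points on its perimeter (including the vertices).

The number of boundary lattice points is Σ gcd(|Δx|,|Δy|) = gcd(13,8) + gcd(10,4) + gcd(3,4) = 1+2+1 = 4.

4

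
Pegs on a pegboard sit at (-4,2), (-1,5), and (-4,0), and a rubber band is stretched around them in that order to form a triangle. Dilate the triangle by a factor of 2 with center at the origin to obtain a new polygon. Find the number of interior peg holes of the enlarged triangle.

7

The shoelace formula gives twice the area as |[(-4)·5 − (-1)·2] + [(-1)·0 − (-4)·5] + [(-4)·2 − (-4)·0]| = 6, so the area is 3.
Summing gcd(|Δx|,|Δy|) over the edges gives the boundary count: gcd(3,3) + gcd(3,5) + gcd(0,2) = 3+1+2 = 6.
Scaling by 2 multiplies the area by 2² = 4 (so the new area is 12) and multiplies the boundary lattice-point count by 2, giving 12.
By Pick's theorem, the interior count of the dilated polygon is 12 − 12/2 + 1 = 7.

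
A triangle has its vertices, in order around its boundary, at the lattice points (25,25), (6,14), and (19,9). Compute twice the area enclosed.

By the shoelace formula, twice the signed area is |[25·14 − 6·25] + [6·9 − 19·14] + [19·25 − 25·9]| = 238, so the area is 119.

238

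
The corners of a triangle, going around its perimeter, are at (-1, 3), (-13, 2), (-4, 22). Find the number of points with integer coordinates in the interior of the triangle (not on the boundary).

115

The shoelace formula gives twice the area as |[(-1)·2 − (-13)·3] + [(-13)·22 − (-4)·2] + [(-4)·3 − (-1)·22]| = 231, so the area is 115.5.
The number of boundary lattice points is Σ gcd(|Δx|,|Δy|) = gcd(12,1) + gcd(9,20) + gcd(3,19) = 1+1+1 = 3.
Pick's theorem gives I = A − B/2 + 1 = 115.5 − 3/2 + 1 = 115.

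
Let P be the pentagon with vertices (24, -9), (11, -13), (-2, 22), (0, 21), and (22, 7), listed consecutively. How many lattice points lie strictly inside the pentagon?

By the shoelace formula, twice the signed area is |(24·(-13) − 11·(-9)) + (11·22 − (-2)·(-13)) + ((-2)·21 − 0·22) + (0·7 − 22·21) + (22·(-9) − 24·7)| = 867, so the area is 867/2.
Along each edge there are gcd(|Δx|,|Δy|)+1 lattice points, so counting each shared vertex once the boundary has gcd(13,4) + gcd(13,35) + gcd(2,1) + gcd(22,14) + gcd(2,16) = 1+1+1+2+2 = 7.
Pick's theorem gives I = A − B/2 + 1 = 867/2 − 7/2 + 1 = 431.

431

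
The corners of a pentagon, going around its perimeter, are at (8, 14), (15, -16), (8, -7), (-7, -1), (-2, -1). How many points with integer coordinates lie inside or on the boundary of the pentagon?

202

By the shoelace formula, twice the signed area is |[8·(-16) − 15·14] + [15·(-7) − 8·(-16)] + [8·(-1) − (-7)·(-7)] + [(-7)·(-1) − (-2)·(-1)] + [(-2)·14 − 8·(-1)]| = 387, so the area is 193.5.
The number of boundary lattice points is Σ gcd(|Δx|,|Δy|) = gcd(7,30) + gcd(7,9) + gcd(15,6) + gcd(5,0) + gcd(10,15) = 1+1+3+5+5 = 15.
Pick's theorem gives I = A − B/2 + 1 = 193.5 − 15/2 + 1 = 187, so the closed region contains I + B = 187 + 15 = 202 lattice points.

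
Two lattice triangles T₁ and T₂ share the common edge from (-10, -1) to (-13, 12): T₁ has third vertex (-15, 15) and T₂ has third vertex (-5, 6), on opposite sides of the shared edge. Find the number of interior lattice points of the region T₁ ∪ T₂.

50

The union is the simple quadrilateral with vertices (-10, -1), (-15, 15), (-13, 12), (-5, 6) in order.
By the shoelace formula, twice the signed area is |((-10)·15 − (-15)·(-1)) + ((-15)·12 − (-13)·15) + ((-13)·6 − (-5)·12) + ((-5)·(-1) − (-10)·6)| = 103, so the area is 51.5.
Along each edge there are gcd(|Δx|,|Δy|)+1 lattice points, so counting each shared vertex once the boundary has gcd(5,16) + gcd(2,3) + gcd(8,6) + gcd(5,7) = 1+1+2+1 = 5.
By Pick's theorem I = A − B/2 + 1 = 51.5 − 5/2 + 1 = 50.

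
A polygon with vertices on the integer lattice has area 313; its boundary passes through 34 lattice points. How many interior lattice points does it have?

From Pick's theorem, I = A − B/2 + 1 = 313 − 34/2 + 1 = 297.

297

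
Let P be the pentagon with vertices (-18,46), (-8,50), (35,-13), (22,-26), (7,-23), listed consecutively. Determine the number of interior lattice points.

1600

Using the shoelace formula, 2A = |[(-18)·50 − (-8)·46] + [(-8)·(-13) − 35·50] + [35·(-26) − 22·(-13)] + [22·(-23) − 7·(-26)] + [7·46 − (-18)·(-23)]| = 3218, so the area is 1609.
Summing gcd(|Δx|,|Δy|) over the edges gives the boundary count: gcd(10,4) + gcd(43,63) + gcd(13,13) + gcd(15,3) + gcd(25,69) = 2+1+13+3+1 = 20.
Pick's theorem gives I = A − B/2 + 1 = 1609 − 20/2 + 1 = 1600.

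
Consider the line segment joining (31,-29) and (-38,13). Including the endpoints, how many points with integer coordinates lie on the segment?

4

The number of lattice points on a segment between lattice points is gcd(|Δx|,|Δy|) + 1 = gcd(69,42) + 1 = 3 + 1 = 4.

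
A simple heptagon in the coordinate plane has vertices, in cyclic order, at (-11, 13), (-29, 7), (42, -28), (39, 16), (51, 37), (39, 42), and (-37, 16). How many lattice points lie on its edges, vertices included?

Along each edge there are gcd(|Δx|,|Δy|)+1 lattice points, so counting each shared vertex once the boundary has gcd(18,6) + gcd(71,35) + gcd(3,44) + gcd(12,21) + gcd(12,5) + gcd(76,26) + gcd(26,3) = 6+1+1+3+1+2+1 = 15.

15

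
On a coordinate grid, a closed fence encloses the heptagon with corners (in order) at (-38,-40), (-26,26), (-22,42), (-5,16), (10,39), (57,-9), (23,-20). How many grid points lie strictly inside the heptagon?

3979

The shoelace formula gives twice the area as |((-38)·26 − (-26)·(-40)) + ((-26)·42 − (-22)·26) + ((-22)·16 − (-5)·42) + ((-5)·39 − 10·16) + (10·(-9) − 57·39) + (57·(-20) − 23·(-9)) + (23·(-40) − (-38)·(-20))| = 7971, so the area is 3985.5.
Along each edge there are gcd(|Δx|,|Δy|)+1 lattice points, so counting each shared vertex once the boundary has gcd(12,66) + gcd(4,16) + gcd(17,26) + gcd(15,23) + gcd(47,48) + gcd(34,11) + gcd(61,20) = 6+4+1+1+1+1+1 = 15.
Pick's theorem gives I = A − B/2 + 1 = 3985.5 − 15/2 + 1 = 3979.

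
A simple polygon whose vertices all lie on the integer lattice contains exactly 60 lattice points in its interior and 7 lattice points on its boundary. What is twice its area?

Pick's theorem states A = I + B/2 − 1, so A = 60 + 7/2 − 1 = 125/2.
Hence 2A = 125.

125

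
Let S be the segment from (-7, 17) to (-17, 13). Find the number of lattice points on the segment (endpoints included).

3

The number of lattice points on a segment between lattice points is gcd(|Δx|,|Δy|) + 1 = gcd(10,4) + 1 = 2 + 1 = 3.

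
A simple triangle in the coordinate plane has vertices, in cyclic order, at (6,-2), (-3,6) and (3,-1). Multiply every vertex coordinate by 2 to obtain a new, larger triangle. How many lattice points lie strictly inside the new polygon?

28

Using the shoelace formula, 2A = |[6·6 − (-3)·(-2)] + [(-3)·(-1) − 3·6] + [3·(-2) − 6·(-1)]| = 15, so the area is 15/2.
The number of boundary lattice points is Σ gcd(|Δx|,|Δy|) = gcd(9,8) + gcd(6,7) + gcd(3,1) = 1+1+1 = 3.
Scaling by 2 multiplies the area by 2² = 4 (so the new area is 30) and multiplies the boundary lattice-point count by 2, giving 6.
By Pick's theorem, the interior count of the dilated polygon is 30 − 6/2 + 1 = 28.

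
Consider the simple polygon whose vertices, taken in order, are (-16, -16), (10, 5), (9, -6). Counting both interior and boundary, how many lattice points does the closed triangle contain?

137

By the shoelace formula, twice the signed area is |((-16)·5 − 10·(-16)) + (10·(-6) − 9·5) + (9·(-16) − (-16)·(-6))| = 265, so the area is 265/2.
Summing gcd(|Δx|,|Δy|) over the edges gives the boundary count: gcd(26,21) + gcd(1,11) + gcd(25,10) = 1+1+5 = 7.
Pick's theorem gives I = A − B/2 + 1 = 265/2 − 7/2 + 1 = 130, so the closed region contains I + B = 130 + 7 = 137 lattice points.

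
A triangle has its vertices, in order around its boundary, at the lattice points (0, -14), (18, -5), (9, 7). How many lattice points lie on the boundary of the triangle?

15

Along each edge there are gcd(|Δx|,|Δy|)+1 lattice points, so counting each shared vertex once the boundary has gcd(18,9) + gcd(9,12) + gcd(9,21) = 9+3+3 = 15.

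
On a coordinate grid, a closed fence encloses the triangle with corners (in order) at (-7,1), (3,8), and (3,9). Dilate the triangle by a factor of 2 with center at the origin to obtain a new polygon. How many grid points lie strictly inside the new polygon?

17

By the shoelace formula, twice the signed area is |((-7)·8 − 3·1) + (3·9 − 3·8) + (3·1 − (-7)·9)| = 10, so the area is 5.
The number of boundary lattice points is Σ gcd(|Δx|,|Δy|) = gcd(10,7) + gcd(0,1) + gcd(10,8) = 1+1+2 = 4.
Scaling by 2 multiplies the area by 2² = 4 (so the new area is 20) and multiplies the boundary lattice-point count by 2, giving 8.
By Pick's theorem, the interior count of the dilated polygon is 20 − 8/2 + 1 = 17.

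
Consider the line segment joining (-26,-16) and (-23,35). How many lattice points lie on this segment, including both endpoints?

4

The number of lattice points on a segment between lattice points is gcd(|Δx|,|Δy|) + 1 = gcd(3,51) + 1 = 3 + 1 = 4.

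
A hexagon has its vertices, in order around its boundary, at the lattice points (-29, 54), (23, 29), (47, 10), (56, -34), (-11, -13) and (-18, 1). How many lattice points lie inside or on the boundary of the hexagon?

The shoelace formula gives twice the area as |[(-29)·29 − 23·54] + [23·10 − 47·29] + [47·(-34) − 56·10] + [56·(-13) − (-11)·(-34)] + [(-11)·1 − (-18)·(-13)] + [(-18)·54 − (-29)·1]| = 7664, so the area is 3832.
Summing gcd(|Δx|,|Δy|) over the edges gives the boundary count: gcd(52,25) + gcd(24,19) + gcd(9,44) + gcd(67,21) + gcd(7,14) + gcd(11,53) = 1+1+1+1+7+1 = 12.
Pick's theorem gives I = A − B/2 + 1 = 3832 − 12/2 + 1 = 3827, so the closed region contains I + B = 3827 + 12 = 3839 lattice points.

3839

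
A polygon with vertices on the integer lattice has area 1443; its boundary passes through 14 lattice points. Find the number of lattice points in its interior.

1437

Pick's theorem A = I + B/2 − 1 rearranges to I = A − B/2 + 1 = 1443 − 14/2 + 1 = 1437.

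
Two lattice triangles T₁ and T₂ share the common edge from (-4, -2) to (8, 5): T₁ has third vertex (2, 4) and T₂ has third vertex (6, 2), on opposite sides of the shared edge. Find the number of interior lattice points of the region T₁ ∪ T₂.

22

The union is the simple quadrilateral with vertices (-4, -2), (2, 4), (8, 5), (6, 2) in order.
Using the shoelace formula, 2A = |((-4)·4 − 2·(-2)) + (2·5 − 8·4) + (8·2 − 6·5) + (6·(-2) − (-4)·2)| = 52, so the area is 26.
The number of boundary lattice points is Σ gcd(|Δx|,|Δy|) = gcd(6,6) + gcd(6,1) + gcd(2,3) + gcd(10,4) = 6+1+1+2 = 10.
By Pick's theorem I = A − B/2 + 1 = 26 − 10/2 + 1 = 22.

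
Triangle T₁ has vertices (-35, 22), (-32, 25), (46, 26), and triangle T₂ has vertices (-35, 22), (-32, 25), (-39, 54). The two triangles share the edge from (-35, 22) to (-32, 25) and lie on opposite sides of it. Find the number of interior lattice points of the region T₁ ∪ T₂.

167

The union is the simple quadrilateral with vertices (-35, 22), (46, 26), (-32, 25), (-39, 54) in order.
The shoelace formula gives twice the area as |[(-35)·26 − 46·22] + [46·25 − (-32)·26] + [(-32)·54 − (-39)·25] + [(-39)·22 − (-35)·54]| = 339, so the area is 339/2.
The number of boundary lattice points is Σ gcd(|Δx|,|Δy|) = gcd(81,4) + gcd(78,1) + gcd(7,29) + gcd(4,32) = 1+1+1+4 = 7.
By Pick's theorem I = A − B/2 + 1 = 339/2 − 7/2 + 1 = 167.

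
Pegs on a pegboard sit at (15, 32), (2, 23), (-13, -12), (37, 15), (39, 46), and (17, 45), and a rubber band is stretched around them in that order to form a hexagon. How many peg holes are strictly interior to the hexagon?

1378

Using the shoelace formula, 2A = |[15·23 − 2·32] + [2·(-12) − (-13)·23] + [(-13)·15 − 37·(-12)] + [37·46 − 39·15] + [39·45 − 17·46] + [17·32 − 15·45]| = 2764, so the area is 1382.
Summing gcd(|Δx|,|Δy|) over the edges gives the boundary count: gcd(13,9) + gcd(15,35) + gcd(50,27) + gcd(2,31) + gcd(22,1) + gcd(2,13) = 1+5+1+1+1+1 = 10.
By Pick's theorem A = I + B/2 − 1, so I = 1382 − 10/2 + 1 = 1378.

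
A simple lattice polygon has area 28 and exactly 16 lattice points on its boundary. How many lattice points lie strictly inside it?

From Pick's theorem, I = A − B/2 + 1 = 28 − 16/2 + 1 = 21.

21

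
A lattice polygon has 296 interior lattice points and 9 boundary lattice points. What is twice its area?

599

Pick's theorem states A = I + B/2 − 1, so A = 296 + 9/2 − 1 = 599/2.
Hence 2A = 599.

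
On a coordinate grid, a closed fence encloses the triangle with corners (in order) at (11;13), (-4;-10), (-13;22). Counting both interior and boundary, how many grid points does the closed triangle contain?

Using the shoelace formula, 2A = |[11·(-10) − (-4)·13] + [(-4)·22 − (-13)·(-10)] + [(-13)·13 − 11·22]| = 687, so the area is 687/2.
The number of boundary lattice points is Σ gcd(|Δx|,|Δy|) = gcd(15,23) + gcd(9,32) + gcd(24,9) = 1+1+3 = 5.
Pick's theorem gives I = A − B/2 + 1 = 687/2 − 5/2 + 1 = 342, so the closed region contains I + B = 342 + 5 = 347 lattice points.

347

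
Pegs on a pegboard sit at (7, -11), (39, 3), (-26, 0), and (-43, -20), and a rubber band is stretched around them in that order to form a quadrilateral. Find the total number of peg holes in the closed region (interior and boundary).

834

By the shoelace formula, twice the signed area is |(7·3 − 39·(-11)) + (39·0 − (-26)·3) + ((-26)·(-20) − (-43)·0) + ((-43)·(-11) − 7·(-20))| = 1661, so the area is 1661/2.
Along each edge there are gcd(|Δx|,|Δy|)+1 lattice points, so counting each shared vertex once the boundary has gcd(32,14) + gcd(65,3) + gcd(17,20) + gcd(50,9) = 2+1+1+1 = 5.
Pick's theorem gives I = A − B/2 + 1 = 1661/2 − 5/2 + 1 = 829, so the closed region contains I + B = 829 + 5 = 834 lattice points.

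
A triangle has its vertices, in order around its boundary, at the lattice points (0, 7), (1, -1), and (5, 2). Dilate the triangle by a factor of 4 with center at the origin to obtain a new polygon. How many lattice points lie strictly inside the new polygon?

The shoelace formula gives twice the area as |(0·(-1) − 1·7) + (1·2 − 5·(-1)) + (5·7 − 0·2)| = 35, so the area is 17.5.
Along each edge there are gcd(|Δx|,|Δy|)+1 lattice points, so counting each shared vertex once the boundary has gcd(1,8) + gcd(4,3) + gcd(5,5) = 1+1+5 = 7.
Scaling by 4 multiplies the area by 4² = 16 (so the new area is 280) and multiplies the boundary lattice-point count by 4, giving 28.
By Pick's theorem, the interior count of the dilated polygon is 280 − 28/2 + 1 = 267.

267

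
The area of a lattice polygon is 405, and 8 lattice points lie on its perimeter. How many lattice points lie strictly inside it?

402

Pick's theorem A = I + B/2 − 1 rearranges to I = A − B/2 + 1 = 405 − 8/2 + 1 = 402.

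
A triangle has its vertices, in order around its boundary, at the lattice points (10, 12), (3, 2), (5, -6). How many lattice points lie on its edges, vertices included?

4

Along each edge there are gcd(|Δx|,|Δy|)+1 lattice points, so counting each shared vertex once the boundary has gcd(7,10) + gcd(2,8) + gcd(5,18) = 1+2+1 = 4.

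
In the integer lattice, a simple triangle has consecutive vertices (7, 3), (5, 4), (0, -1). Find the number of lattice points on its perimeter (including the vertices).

7

Summing gcd(|Δx|,|Δy|) over the edges gives the boundary count: gcd(2,1) + gcd(5,5) + gcd(7,4) = 1+5+1 = 7.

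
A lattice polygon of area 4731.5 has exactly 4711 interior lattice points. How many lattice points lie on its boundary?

Pick's theorem gives A = I + B/2 − 1, so B = 2(A − I + 1) = 2(4731.5 − 4711 + 1) = 43.

43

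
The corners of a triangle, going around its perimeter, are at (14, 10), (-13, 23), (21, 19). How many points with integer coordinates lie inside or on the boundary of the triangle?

170

By the shoelace formula, twice the signed area is |(14·23 − (-13)·10) + ((-13)·19 − 21·23) + (21·10 − 14·19)| = 334, so the area is 167.
Summing gcd(|Δx|,|Δy|) over the edges gives the boundary count: gcd(27,13) + gcd(34,4) + gcd(7,9) = 1+2+1 = 4.
Pick's theorem gives I = A − B/2 + 1 = 167 − 4/2 + 1 = 166, so the closed region contains I + B = 166 + 4 = 170 lattice points.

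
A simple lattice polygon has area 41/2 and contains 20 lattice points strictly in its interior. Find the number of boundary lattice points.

3

Pick's theorem gives A = I + B/2 − 1, so B = 2(A − I + 1) = 2(41/2 − 20 + 1) = 3.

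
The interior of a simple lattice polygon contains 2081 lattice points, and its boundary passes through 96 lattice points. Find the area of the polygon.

2128

By Pick's theorem, A = I + B/2 − 1 = 2081 + 96/2 − 1 = 2128.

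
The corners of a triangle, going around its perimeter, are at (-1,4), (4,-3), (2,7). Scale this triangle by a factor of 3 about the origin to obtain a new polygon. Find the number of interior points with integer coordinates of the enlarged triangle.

Using the shoelace formula, 2A = |[(-1)·(-3) − 4·4] + [4·7 − 2·(-3)] + [2·4 − (-1)·7]| = 36, so the area is 18.
Summing gcd(|Δx|,|Δy|) over the edges gives the boundary count: gcd(5,7) + gcd(2,10) + gcd(3,3) = 1+2+3 = 6.
Scaling by 3 multiplies the area by 3² = 9 (so the new area is 162) and multiplies the boundary lattice-point count by 3, giving 18.
By Pick's theorem, the interior count of the dilated polygon is 162 − 18/2 + 1 = 154.

154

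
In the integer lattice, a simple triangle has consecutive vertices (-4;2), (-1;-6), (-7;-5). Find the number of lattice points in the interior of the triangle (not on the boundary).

By the shoelace formula, twice the signed area is |((-4)·(-6) − (-1)·2) + ((-1)·(-5) − (-7)·(-6)) + ((-7)·2 − (-4)·(-5))| = 45, so the area is 22.5.
Summing gcd(|Δx|,|Δy|) over the edges gives the boundary count: gcd(3,8) + gcd(6,1) + gcd(3,7) = 1+1+1 = 3.
By Pick's theorem A = I + B/2 − 1, so I = 22.5 − 3/2 + 1 = 22.

22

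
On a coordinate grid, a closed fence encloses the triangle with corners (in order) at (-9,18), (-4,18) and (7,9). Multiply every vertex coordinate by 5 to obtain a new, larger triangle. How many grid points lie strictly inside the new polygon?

By the shoelace formula, twice the signed area is |((-9)·18 − (-4)·18) + ((-4)·9 − 7·18) + (7·18 − (-9)·9)| = 45, so the area is 22.5.
Summing gcd(|Δx|,|Δy|) over the edges gives the boundary count: gcd(5,0) + gcd(11,9) + gcd(16,9) = 5+1+1 = 7.
Scaling by 5 multiplies the area by 5² = 25 (so the new area is 1125/2) and multiplies the boundary lattice-point count by 5, giving 35.
By Pick's theorem, the interior count of the dilated polygon is 1125/2 − 35/2 + 1 = 546.

546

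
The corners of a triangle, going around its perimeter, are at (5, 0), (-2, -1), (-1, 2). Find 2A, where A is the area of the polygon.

The shoelace formula gives twice the area as |(5·(-1) − (-2)·0) + ((-2)·2 − (-1)·(-1)) + ((-1)·0 − 5·2)| = 20, so the area is 10.

20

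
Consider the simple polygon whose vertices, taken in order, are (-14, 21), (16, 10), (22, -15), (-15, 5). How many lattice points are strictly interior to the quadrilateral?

647

Using the shoelace formula, 2A = |((-14)·10 − 16·21) + (16·(-15) − 22·10) + (22·5 − (-15)·(-15)) + ((-15)·21 − (-14)·5)| = 1296, so the area is 648.
The number of boundary lattice points is Σ gcd(|Δx|,|Δy|) = gcd(30,11) + gcd(6,25) + gcd(37,20) + gcd(1,16) = 1+1+1+1 = 4.
By Pick's theorem A = I + B/2 − 1, so I = 648 − 4/2 + 1 = 647.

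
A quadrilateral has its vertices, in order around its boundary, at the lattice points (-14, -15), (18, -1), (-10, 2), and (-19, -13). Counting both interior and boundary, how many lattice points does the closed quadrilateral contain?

Using the shoelace formula, 2A = |[(-14)·(-1) − 18·(-15)] + [18·2 − (-10)·(-1)] + [(-10)·(-13) − (-19)·2] + [(-19)·(-15) − (-14)·(-13)]| = 581, so the area is 290.5.
Summing gcd(|Δx|,|Δy|) over the edges gives the boundary count: gcd(32,14) + gcd(28,3) + gcd(9,15) + gcd(5,2) = 2+1+3+1 = 7.
Pick's theorem gives I = A − B/2 + 1 = 290.5 − 7/2 + 1 = 288, so the closed region contains I + B = 288 + 7 = 295 lattice points.

295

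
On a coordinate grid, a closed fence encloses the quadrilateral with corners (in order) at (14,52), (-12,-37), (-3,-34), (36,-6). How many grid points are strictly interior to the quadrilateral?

By the shoelace formula, twice the signed area is |[14·(-37) − (-12)·52] + [(-12)·(-34) − (-3)·(-37)] + [(-3)·(-6) − 36·(-34)] + [36·52 − 14·(-6)]| = 3601, so the area is 1800.5.
Summing gcd(|Δx|,|Δy|) over the edges gives the boundary count: gcd(26,89) + gcd(9,3) + gcd(39,28) + gcd(22,58) = 1+3+1+2 = 7.
Pick's theorem gives I = A − B/2 + 1 = 1800.5 − 7/2 + 1 = 1798.

1798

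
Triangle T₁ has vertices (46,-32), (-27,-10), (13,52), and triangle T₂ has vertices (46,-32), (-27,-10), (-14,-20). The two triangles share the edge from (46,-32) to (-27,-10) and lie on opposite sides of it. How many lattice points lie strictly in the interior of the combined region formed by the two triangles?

2917

The union is the simple quadrilateral with vertices (46,-32), (13,52), (-27,-10), (-14,-20) in order.
Using the shoelace formula, 2A = |(46·52 − 13·(-32)) + (13·(-10) − (-27)·52) + ((-27)·(-20) − (-14)·(-10)) + ((-14)·(-32) − 46·(-20))| = 5850, so the area is 2925.
Along each edge there are gcd(|Δx|,|Δy|)+1 lattice points, so counting each shared vertex once the boundary has gcd(33,84) + gcd(40,62) + gcd(13,10) + gcd(60,12) = 3+2+1+12 = 18.
By Pick's theorem I = A − B/2 + 1 = 2925 − 18/2 + 1 = 2917.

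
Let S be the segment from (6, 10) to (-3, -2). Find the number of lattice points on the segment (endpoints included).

The number of lattice points on a segment between lattice points is gcd(|Δx|,|Δy|) + 1 = gcd(9,12) + 1 = 3 + 1 = 4.

4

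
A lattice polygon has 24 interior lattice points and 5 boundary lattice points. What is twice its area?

51

By Pick's theorem, A = I + B/2 − 1 = 24 + 5/2 − 1 = 51/2.
Hence 2A = 51.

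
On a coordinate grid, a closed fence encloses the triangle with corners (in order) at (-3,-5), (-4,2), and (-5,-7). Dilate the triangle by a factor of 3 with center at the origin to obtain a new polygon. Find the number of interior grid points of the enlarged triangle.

The shoelace formula gives twice the area as |[(-3)·2 − (-4)·(-5)] + [(-4)·(-7) − (-5)·2] + [(-5)·(-5) − (-3)·(-7)]| = 16, so the area is 8.
Along each edge there are gcd(|Δx|,|Δy|)+1 lattice points, so counting each shared vertex once the boundary has gcd(1,7) + gcd(1,9) + gcd(2,2) = 1+1+2 = 4.
Scaling by 3 multiplies the area by 3² = 9 (so the new area is 72) and multiplies the boundary lattice-point count by 3, giving 12.
By Pick's theorem, the interior count of the dilated polygon is 72 − 12/2 + 1 = 67.

67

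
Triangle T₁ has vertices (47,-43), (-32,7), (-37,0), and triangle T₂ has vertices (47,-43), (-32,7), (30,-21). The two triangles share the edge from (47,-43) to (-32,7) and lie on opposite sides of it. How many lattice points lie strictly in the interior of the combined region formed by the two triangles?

844

The union is the simple quadrilateral with vertices (47,-43), (-37,0), (-32,7), (30,-21) in order.
By the shoelace formula, twice the signed area is |(47·0 − (-37)·(-43)) + ((-37)·7 − (-32)·0) + ((-32)·(-21) − 30·7) + (30·(-43) − 47·(-21))| = 1691, so the area is 1691/2.
The number of boundary lattice points is Σ gcd(|Δx|,|Δy|) = gcd(84,43) + gcd(5,7) + gcd(62,28) + gcd(17,22) = 1+1+2+1 = 5.
By Pick's theorem I = A − B/2 + 1 = 1691/2 − 5/2 + 1 = 844.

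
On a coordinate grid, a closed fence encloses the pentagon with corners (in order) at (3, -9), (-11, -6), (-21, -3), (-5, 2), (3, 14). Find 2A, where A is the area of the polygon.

412

Using the shoelace formula, 2A = |[3·(-6) − (-11)·(-9)] + [(-11)·(-3) − (-21)·(-6)] + [(-21)·2 − (-5)·(-3)] + [(-5)·14 − 3·2] + [3·(-9) − 3·14]| = 412, so the area is 206.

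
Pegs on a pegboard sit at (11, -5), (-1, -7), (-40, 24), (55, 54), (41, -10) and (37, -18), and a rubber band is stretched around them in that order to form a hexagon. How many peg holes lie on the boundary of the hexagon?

27

Summing gcd(|Δx|,|Δy|) over the edges gives the boundary count: gcd(12,2) + gcd(39,31) + gcd(95,30) + gcd(14,64) + gcd(4,8) + gcd(26,13) = 2+1+5+2+4+13 = 27.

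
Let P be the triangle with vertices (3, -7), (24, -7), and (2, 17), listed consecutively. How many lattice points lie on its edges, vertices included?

24

Along each edge there are gcd(|Δx|,|Δy|)+1 lattice points, so counting each shared vertex once the boundary has gcd(21,0) + gcd(22,24) + gcd(1,24) = 21+2+1 = 24.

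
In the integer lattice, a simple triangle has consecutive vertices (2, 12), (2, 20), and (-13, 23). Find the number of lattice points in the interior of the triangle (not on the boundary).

55

The shoelace formula gives twice the area as |(2·20 − 2·12) + (2·23 − (-13)·20) + ((-13)·12 − 2·23)| = 120, so the area is 60.
Summing gcd(|Δx|,|Δy|) over the edges gives the boundary count: gcd(0,8) + gcd(15,3) + gcd(15,11) = 8+3+1 = 12.
By Pick's theorem A = I + B/2 − 1, so I = 60 − 12/2 + 1 = 55.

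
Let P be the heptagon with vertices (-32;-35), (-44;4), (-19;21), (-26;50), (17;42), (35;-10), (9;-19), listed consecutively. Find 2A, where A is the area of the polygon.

The shoelace formula gives twice the area as |[(-32)·4 − (-44)·(-35)] + [(-44)·21 − (-19)·4] + [(-19)·50 − (-26)·21] + [(-26)·42 − 17·50] + [17·(-10) − 35·42] + [35·(-19) − 9·(-10)] + [9·(-35) − (-32)·(-19)]| = 8000, so the area is 4000.

8000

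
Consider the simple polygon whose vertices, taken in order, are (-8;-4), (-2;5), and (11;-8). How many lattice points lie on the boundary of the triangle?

Along each edge there are gcd(|Δx|,|Δy|)+1 lattice points, so counting each shared vertex once the boundary has gcd(6,9) + gcd(13,13) + gcd(19,4) = 3+13+1 = 17.

17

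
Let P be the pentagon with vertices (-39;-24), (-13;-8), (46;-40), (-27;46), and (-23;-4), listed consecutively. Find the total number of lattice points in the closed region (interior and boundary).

1749

The shoelace formula gives twice the area as |[(-39)·(-8) − (-13)·(-24)] + [(-13)·(-40) − 46·(-8)] + [46·46 − (-27)·(-40)] + [(-27)·(-4) − (-23)·46] + [(-23)·(-24) − (-39)·(-4)]| = 3486, so the area is 1743.
Along each edge there are gcd(|Δx|,|Δy|)+1 lattice points, so counting each shared vertex once the boundary has gcd(26,16) + gcd(59,32) + gcd(73,86) + gcd(4,50) + gcd(16,20) = 2+1+1+2+4 = 10.
Pick's theorem gives I = A − B/2 + 1 = 1743 − 10/2 + 1 = 1739, so the closed region contains I + B = 1739 + 10 = 1749 lattice points.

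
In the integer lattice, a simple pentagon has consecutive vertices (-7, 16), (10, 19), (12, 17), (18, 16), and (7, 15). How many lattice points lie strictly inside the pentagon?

43

The shoelace formula gives twice the area as |[(-7)·19 − 10·16] + [10·17 − 12·19] + [12·16 − 18·17] + [18·15 − 7·16] + [7·16 − (-7)·15]| = 90, so the area is 45.
Summing gcd(|Δx|,|Δy|) over the edges gives the boundary count: gcd(17,3) + gcd(2,2) + gcd(6,1) + gcd(11,1) + gcd(14,1) = 1+2+1+1+1 = 6.
Pick's theorem gives I = A − B/2 + 1 = 45 − 6/2 + 1 = 43.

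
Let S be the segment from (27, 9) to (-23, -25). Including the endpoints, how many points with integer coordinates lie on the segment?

3

The number of lattice points on a segment between lattice points is gcd(|Δx|,|Δy|) + 1 = gcd(50,34) + 1 = 2 + 1 = 3.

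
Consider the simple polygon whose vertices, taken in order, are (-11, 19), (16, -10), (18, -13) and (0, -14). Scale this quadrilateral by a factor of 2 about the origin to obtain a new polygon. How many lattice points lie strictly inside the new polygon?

1243

The shoelace formula gives twice the area as |[(-11)·(-10) − 16·19] + [16·(-13) − 18·(-10)] + [18·(-14) − 0·(-13)] + [0·19 − (-11)·(-14)]| = 628, so the area is 314.
The number of boundary lattice points is Σ gcd(|Δx|,|Δy|) = gcd(27,29) + gcd(2,3) + gcd(18,1) + gcd(11,33) = 1+1+1+11 = 14.
Scaling by 2 multiplies the area by 2² = 4 (so the new area is 1256) and multiplies the boundary lattice-point count by 2, giving 28.
By Pick's theorem, the interior count of the dilated polygon is 1256 − 28/2 + 1 = 1243.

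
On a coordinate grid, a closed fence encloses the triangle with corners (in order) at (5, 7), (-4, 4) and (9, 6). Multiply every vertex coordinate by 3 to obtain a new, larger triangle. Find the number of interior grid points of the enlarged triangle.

88

The shoelace formula gives twice the area as |[5·4 − (-4)·7] + [(-4)·6 − 9·4] + [9·7 − 5·6]| = 21, so the area is 21/2.
Along each edge there are gcd(|Δx|,|Δy|)+1 lattice points, so counting each shared vertex once the boundary has gcd(9,3) + gcd(13,2) + gcd(4,1) = 3+1+1 = 5.
Scaling by 3 multiplies the area by 3² = 9 (so the new area is 94.5) and multiplies the boundary lattice-point count by 3, giving 15.
By Pick's theorem, the interior count of the dilated polygon is 94.5 − 15/2 + 1 = 88.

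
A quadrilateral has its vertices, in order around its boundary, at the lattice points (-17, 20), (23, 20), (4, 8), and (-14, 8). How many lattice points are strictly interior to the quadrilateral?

The shoelace formula gives twice the area as |[(-17)·20 − 23·20] + [23·8 − 4·20] + [4·8 − (-14)·8] + [(-14)·20 − (-17)·8]| = 696, so the area is 348.
Along each edge there are gcd(|Δx|,|Δy|)+1 lattice points, so counting each shared vertex once the boundary has gcd(40,0) + gcd(19,12) + gcd(18,0) + gcd(3,12) = 40+1+18+3 = 62.
By Pick's theorem A = I + B/2 − 1, so I = 348 − 62/2 + 1 = 318.

318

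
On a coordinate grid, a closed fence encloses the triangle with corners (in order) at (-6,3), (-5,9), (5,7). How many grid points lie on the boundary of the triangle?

Summing gcd(|Δx|,|Δy|) over the edges gives the boundary count: gcd(1,6) + gcd(10,2) + gcd(11,4) = 1+2+1 = 4.

4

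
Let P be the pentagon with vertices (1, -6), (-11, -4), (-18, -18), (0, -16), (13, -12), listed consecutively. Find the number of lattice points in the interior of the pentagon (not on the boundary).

The shoelace formula gives twice the area as |(1·(-4) − (-11)·(-6)) + ((-11)·(-18) − (-18)·(-4)) + ((-18)·(-16) − 0·(-18)) + (0·(-12) − 13·(-16)) + (13·(-6) − 1·(-12))| = 486, so the area is 243.
Along each edge there are gcd(|Δx|,|Δy|)+1 lattice points, so counting each shared vertex once the boundary has gcd(12,2) + gcd(7,14) + gcd(18,2) + gcd(13,4) + gcd(12,6) = 2+7+2+1+6 = 18.
Pick's theorem gives I = A − B/2 + 1 = 243 − 18/2 + 1 = 235.

235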